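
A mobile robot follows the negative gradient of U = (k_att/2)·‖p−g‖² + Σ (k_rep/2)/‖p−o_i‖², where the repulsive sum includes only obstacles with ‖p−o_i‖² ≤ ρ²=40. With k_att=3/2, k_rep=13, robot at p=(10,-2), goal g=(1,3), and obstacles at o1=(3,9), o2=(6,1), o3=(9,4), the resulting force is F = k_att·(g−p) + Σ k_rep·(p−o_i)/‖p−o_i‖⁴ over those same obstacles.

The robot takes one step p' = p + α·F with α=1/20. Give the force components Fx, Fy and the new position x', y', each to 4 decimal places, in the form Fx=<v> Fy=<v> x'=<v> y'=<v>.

F_att = 3/2·(g−p) = 3/2·(-9,5) = (-13.5000,7.5000)
o1: d²=170 > ρ²=40 → inactive
o2: d²=25 ≤ ρ²=40; F_rep = 13·(4,-3)/25² = (0.0832,-0.0624)
o3: d²=37 ≤ ρ²=40; F_rep = 13·(1,-6)/37² = (0.0095,-0.0570)
F = F_att + ΣF_rep = (-13.4073,7.3806)
p' = p + 1/20·F = (9.3296,-1.6310)

Fx=-13.4073 Fy=7.3806 x'=9.3296 y'=-1.6310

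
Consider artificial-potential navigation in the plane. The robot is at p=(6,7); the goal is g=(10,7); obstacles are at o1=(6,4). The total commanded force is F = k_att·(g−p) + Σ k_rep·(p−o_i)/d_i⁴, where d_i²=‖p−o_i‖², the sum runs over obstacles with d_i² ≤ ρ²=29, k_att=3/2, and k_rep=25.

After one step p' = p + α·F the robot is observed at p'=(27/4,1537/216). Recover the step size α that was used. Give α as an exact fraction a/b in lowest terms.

α = 1/8

F_att = 3/2·(g−p) = 3/2·(4,0) = (6.0000,0.0000)
o1: d²=9 ≤ ρ²=29; F_rep = 25·(0,3)/9² = (0.0000,0.9259)
F = F_att + ΣF_rep = (6.0000,0.9259)
Δp = p'−p = (0.7500,0.1157); α = Δx/Fx = (3/4) / (6) = 1/8
check: Δy/Fy = (25/216) / (25/27) = 1/8 ✓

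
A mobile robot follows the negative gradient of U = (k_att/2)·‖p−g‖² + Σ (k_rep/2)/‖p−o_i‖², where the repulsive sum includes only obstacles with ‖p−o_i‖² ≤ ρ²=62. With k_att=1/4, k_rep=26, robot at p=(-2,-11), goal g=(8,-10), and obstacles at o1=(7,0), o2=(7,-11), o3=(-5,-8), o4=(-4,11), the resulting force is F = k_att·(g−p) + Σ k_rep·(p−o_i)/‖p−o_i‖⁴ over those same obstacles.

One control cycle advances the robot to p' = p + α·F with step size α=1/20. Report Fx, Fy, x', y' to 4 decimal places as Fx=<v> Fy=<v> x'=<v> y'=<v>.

Fx=2.7407 Fy=0.0093 x'=-1.8630 y'=-10.9995

F_att = 1/4·(g−p) = 1/4·(10,1) = (2.5000,0.2500)
o1: d²=202 > ρ²=62 → inactive
o2: d²=81 > ρ²=62 → inactive
o3: d²=18 ≤ ρ²=62; F_rep = 26·(3,-3)/18² = (0.2407,-0.2407)
o4: d²=488 > ρ²=62 → inactive
F = F_att + ΣF_rep = (2.7407,0.0093)
p' = p + 1/20·F = (-1.8630,-10.9995)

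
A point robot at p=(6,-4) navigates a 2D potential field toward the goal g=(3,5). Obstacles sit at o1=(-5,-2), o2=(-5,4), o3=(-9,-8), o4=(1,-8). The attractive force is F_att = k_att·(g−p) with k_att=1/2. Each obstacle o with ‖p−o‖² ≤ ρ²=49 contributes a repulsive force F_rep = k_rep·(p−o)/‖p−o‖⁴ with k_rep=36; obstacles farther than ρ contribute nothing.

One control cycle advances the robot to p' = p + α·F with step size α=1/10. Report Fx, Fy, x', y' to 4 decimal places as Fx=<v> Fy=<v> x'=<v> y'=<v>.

Fx=-1.3929 Fy=4.5857 x'=5.8607 y'=-3.5414

F_att = 1/2·(g−p) = 1/2·(-3,9) = (-1.5000,4.5000)
o1: d²=125 > ρ²=49 → inactive
o2: d²=185 > ρ²=49 → inactive
o3: d²=241 > ρ²=49 → inactive
o4: d²=41 ≤ ρ²=49; F_rep = 36·(5,4)/41² = (0.1071,0.0857)
F = F_att + ΣF_rep = (-1.3929,4.5857)
p' = p + 1/10·F = (5.8607,-3.5414)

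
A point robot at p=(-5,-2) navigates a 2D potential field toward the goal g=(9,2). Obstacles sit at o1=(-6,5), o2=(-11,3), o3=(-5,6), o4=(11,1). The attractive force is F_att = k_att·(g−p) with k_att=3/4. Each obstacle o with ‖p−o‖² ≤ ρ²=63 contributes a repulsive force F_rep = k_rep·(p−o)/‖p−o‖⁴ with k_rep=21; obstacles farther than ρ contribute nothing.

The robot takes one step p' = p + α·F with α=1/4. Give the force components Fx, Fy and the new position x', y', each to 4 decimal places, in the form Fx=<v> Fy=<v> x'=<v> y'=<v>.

F_att = 3/4·(g−p) = 3/4·(14,4) = (10.5000,3.0000)
o1: d²=50 ≤ ρ²=63; F_rep = 21·(1,-7)/50² = (0.0084,-0.0588)
o2: d²=61 ≤ ρ²=63; F_rep = 21·(6,-5)/61² = (0.0339,-0.0282)
o3: d²=64 > ρ²=63 → inactive
o4: d²=265 > ρ²=63 → inactive
F = F_att + ΣF_rep = (10.5423,2.9130)
p' = p + 1/4·F = (-2.3644,-1.2718)

Fx=10.5423 Fy=2.9130 x'=-2.3644 y'=-1.2718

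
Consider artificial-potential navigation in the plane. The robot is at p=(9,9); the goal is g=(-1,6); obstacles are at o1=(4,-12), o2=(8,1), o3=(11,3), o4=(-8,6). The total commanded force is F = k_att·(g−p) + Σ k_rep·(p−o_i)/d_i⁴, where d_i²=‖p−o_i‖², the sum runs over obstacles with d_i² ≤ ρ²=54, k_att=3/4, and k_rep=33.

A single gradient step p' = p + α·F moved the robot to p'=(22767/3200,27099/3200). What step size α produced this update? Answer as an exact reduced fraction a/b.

α = 1/4

F_att = 3/4·(g−p) = 3/4·(-10,-3) = (-7.5000,-2.2500)
o1: d²=466 > ρ²=54 → inactive
o2: d²=65 > ρ²=54 → inactive
o3: d²=40 ≤ ρ²=54; F_rep = 33·(-2,6)/40² = (-0.0413,0.1237)
o4: d²=298 > ρ²=54 → inactive
F = F_att + ΣF_rep = (-7.5412,-2.1263)
Δp = p'−p = (-1.8853,-0.5316); α = Δx/Fx = (-6033/3200) / (-6033/800) = 1/4
check: Δy/Fy = (-1701/3200) / (-1701/800) = 1/4 ✓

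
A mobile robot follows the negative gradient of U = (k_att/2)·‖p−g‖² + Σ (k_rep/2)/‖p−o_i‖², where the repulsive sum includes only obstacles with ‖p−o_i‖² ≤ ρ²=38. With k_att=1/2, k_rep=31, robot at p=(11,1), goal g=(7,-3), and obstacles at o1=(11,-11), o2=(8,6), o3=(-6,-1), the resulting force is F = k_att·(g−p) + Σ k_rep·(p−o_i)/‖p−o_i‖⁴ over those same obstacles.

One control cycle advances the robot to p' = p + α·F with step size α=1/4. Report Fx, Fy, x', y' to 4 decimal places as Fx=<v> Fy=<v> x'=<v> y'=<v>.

F_att = 1/2·(g−p) = 1/2·(-4,-4) = (-2.0000,-2.0000)
o1: d²=144 > ρ²=38 → inactive
o2: d²=34 ≤ ρ²=38; F_rep = 31·(3,-5)/34² = (0.0804,-0.1341)
o3: d²=293 > ρ²=38 → inactive
F = F_att + ΣF_rep = (-1.9196,-2.1341)
p' = p + 1/4·F = (10.5201,0.4665)

Fx=-1.9196 Fy=-2.1341 x'=10.5201 y'=0.4665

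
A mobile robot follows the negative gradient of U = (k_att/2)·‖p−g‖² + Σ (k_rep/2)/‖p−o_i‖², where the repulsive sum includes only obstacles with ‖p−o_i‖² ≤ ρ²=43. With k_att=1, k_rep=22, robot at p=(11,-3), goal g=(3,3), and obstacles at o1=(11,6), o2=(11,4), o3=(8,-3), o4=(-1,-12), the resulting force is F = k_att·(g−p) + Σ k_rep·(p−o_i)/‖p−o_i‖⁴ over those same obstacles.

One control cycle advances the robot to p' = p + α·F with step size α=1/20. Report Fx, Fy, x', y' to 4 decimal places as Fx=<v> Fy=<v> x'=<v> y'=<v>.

F_att = 1·(g−p) = 1·(-8,6) = (-8.0000,6.0000)
o1: d²=81 > ρ²=43 → inactive
o2: d²=49 > ρ²=43 → inactive
o3: d²=9 ≤ ρ²=43; F_rep = 22·(3,0)/9² = (0.8148,0.0000)
o4: d²=225 > ρ²=43 → inactive
F = F_att + ΣF_rep = (-7.1852,6.0000)
p' = p + 1/20·F = (10.6407,-2.7000)

Fx=-7.1852 Fy=6.0000 x'=10.6407 y'=-2.7000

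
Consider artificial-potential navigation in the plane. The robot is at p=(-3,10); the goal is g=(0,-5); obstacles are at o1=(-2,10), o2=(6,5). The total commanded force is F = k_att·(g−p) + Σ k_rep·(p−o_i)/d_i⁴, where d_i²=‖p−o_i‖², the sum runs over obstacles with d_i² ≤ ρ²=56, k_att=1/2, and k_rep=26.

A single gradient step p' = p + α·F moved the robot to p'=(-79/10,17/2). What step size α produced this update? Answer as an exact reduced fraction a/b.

α = 1/5

F_att = 1/2·(g−p) = 1/2·(3,-15) = (1.5000,-7.5000)
o1: d²=1 ≤ ρ²=56; F_rep = 26·(-1,0)/1² = (-26.0000,0.0000)
o2: d²=106 > ρ²=56 → inactive
F = F_att + ΣF_rep = (-24.5000,-7.5000)
Δp = p'−p = (-4.9000,-1.5000); α = Δx/Fx = (-49/10) / (-49/2) = 1/5
check: Δy/Fy = (-3/2) / (-15/2) = 1/5 ✓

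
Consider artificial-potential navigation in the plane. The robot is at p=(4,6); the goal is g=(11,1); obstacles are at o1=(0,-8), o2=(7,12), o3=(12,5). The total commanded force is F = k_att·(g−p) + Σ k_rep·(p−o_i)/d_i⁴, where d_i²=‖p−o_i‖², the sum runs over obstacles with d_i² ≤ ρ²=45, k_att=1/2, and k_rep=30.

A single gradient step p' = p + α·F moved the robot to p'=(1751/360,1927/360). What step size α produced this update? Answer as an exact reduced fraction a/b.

α = 1/4

F_att = 1/2·(g−p) = 1/2·(7,-5) = (3.5000,-2.5000)
o1: d²=212 > ρ²=45 → inactive
o2: d²=45 ≤ ρ²=45; F_rep = 30·(-3,-6)/45² = (-0.0444,-0.0889)
o3: d²=65 > ρ²=45 → inactive
F = F_att + ΣF_rep = (3.4556,-2.5889)
Δp = p'−p = (0.8639,-0.6472); α = Δx/Fx = (311/360) / (311/90) = 1/4
check: Δy/Fy = (-233/360) / (-233/90) = 1/4 ✓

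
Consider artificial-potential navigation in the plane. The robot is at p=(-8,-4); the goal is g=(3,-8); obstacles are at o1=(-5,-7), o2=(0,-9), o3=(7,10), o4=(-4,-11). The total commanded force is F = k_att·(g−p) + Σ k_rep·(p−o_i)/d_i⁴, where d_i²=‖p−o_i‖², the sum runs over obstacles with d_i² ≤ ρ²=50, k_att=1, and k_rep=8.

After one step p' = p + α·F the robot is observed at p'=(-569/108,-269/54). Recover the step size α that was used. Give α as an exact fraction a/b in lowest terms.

F_att = 1·(g−p) = 1·(11,-4) = (11.0000,-4.0000)
o1: d²=18 ≤ ρ²=50; F_rep = 8·(-3,3)/18² = (-0.0741,0.0741)
o2: d²=89 > ρ²=50 → inactive
o3: d²=421 > ρ²=50 → inactive
o4: d²=65 > ρ²=50 → inactive
F = F_att + ΣF_rep = (10.9259,-3.9259)
Δp = p'−p = (2.7315,-0.9815); α = Δx/Fx = (295/108) / (295/27) = 1/4
check: Δy/Fy = (-53/54) / (-106/27) = 1/4 ✓

α = 1/4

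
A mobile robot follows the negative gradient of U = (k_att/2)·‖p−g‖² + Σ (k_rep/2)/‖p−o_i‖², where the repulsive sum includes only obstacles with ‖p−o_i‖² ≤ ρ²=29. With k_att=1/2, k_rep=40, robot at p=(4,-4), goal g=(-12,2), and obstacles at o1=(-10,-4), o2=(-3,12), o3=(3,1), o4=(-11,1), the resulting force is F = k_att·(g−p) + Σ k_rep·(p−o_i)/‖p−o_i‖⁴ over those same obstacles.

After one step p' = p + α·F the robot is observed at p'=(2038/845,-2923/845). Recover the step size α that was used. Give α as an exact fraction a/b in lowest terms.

F_att = 1/2·(g−p) = 1/2·(-16,6) = (-8.0000,3.0000)
o1: d²=196 > ρ²=29 → inactive
o2: d²=305 > ρ²=29 → inactive
o3: d²=26 ≤ ρ²=29; F_rep = 40·(1,-5)/26² = (0.0592,-0.2959)
o4: d²=250 > ρ²=29 → inactive
F = F_att + ΣF_rep = (-7.9408,2.7041)
Δp = p'−p = (-1.5882,0.5408); α = Δx/Fx = (-1342/845) / (-1342/169) = 1/5
check: Δy/Fy = (457/845) / (457/169) = 1/5 ✓

α = 1/5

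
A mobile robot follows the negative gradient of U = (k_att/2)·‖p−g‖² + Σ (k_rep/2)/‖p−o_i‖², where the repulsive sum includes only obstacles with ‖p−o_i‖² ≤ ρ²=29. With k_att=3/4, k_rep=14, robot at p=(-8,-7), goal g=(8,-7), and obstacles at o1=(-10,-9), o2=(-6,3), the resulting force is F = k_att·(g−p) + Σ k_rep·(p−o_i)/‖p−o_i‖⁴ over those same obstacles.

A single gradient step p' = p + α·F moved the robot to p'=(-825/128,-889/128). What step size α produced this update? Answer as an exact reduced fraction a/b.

F_att = 3/4·(g−p) = 3/4·(16,0) = (12.0000,0.0000)
o1: d²=8 ≤ ρ²=29; F_rep = 14·(2,2)/8² = (0.4375,0.4375)
o2: d²=104 > ρ²=29 → inactive
F = F_att + ΣF_rep = (12.4375,0.4375)
Δp = p'−p = (1.5547,0.0547); α = Δx/Fx = (199/128) / (199/16) = 1/8
check: Δy/Fy = (7/128) / (7/16) = 1/8 ✓

α = 1/8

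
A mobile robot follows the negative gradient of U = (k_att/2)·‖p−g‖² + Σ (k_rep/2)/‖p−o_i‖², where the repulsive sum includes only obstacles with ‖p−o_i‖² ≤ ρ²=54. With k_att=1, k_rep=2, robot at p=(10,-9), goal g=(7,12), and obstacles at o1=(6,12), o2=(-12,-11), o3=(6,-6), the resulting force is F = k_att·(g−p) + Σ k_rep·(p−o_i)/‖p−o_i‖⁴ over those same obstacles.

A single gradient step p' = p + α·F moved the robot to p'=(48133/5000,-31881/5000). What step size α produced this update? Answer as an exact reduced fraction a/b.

α = 1/8

F_att = 1·(g−p) = 1·(-3,21) = (-3.0000,21.0000)
o1: d²=457 > ρ²=54 → inactive
o2: d²=488 > ρ²=54 → inactive
o3: d²=25 ≤ ρ²=54; F_rep = 2·(4,-3)/25² = (0.0128,-0.0096)
F = F_att + ΣF_rep = (-2.9872,20.9904)
Δp = p'−p = (-0.3734,2.6238); α = Δx/Fx = (-1867/5000) / (-1867/625) = 1/8
check: Δy/Fy = (13119/5000) / (13119/625) = 1/8 ✓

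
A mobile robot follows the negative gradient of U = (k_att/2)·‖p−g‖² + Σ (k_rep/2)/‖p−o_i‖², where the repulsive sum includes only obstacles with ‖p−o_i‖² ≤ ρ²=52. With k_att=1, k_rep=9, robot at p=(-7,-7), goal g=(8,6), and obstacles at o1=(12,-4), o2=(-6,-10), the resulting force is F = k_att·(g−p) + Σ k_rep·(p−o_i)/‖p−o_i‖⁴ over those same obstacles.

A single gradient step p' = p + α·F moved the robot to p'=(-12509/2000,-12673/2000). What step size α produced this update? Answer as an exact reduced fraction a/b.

F_att = 1·(g−p) = 1·(15,13) = (15.0000,13.0000)
o1: d²=370 > ρ²=52 → inactive
o2: d²=10 ≤ ρ²=52; F_rep = 9·(-1,3)/10² = (-0.0900,0.2700)
F = F_att + ΣF_rep = (14.9100,13.2700)
Δp = p'−p = (0.7455,0.6635); α = Δx/Fx = (1491/2000) / (1491/100) = 1/20
check: Δy/Fy = (1327/2000) / (1327/100) = 1/20 ✓

α = 1/20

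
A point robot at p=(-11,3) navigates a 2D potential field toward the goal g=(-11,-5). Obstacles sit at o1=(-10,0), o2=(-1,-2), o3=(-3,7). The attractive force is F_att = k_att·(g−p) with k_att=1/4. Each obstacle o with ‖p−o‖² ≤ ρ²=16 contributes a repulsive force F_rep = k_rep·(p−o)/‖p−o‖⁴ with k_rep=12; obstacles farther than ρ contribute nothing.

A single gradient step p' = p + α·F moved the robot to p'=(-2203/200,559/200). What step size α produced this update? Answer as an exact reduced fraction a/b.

F_att = 1/4·(g−p) = 1/4·(0,-8) = (0.0000,-2.0000)
o1: d²=10 ≤ ρ²=16; F_rep = 12·(-1,3)/10² = (-0.1200,0.3600)
o2: d²=125 > ρ²=16 → inactive
o3: d²=80 > ρ²=16 → inactive
F = F_att + ΣF_rep = (-0.1200,-1.6400)
Δp = p'−p = (-0.0150,-0.2050); α = Δx/Fx = (-3/200) / (-3/25) = 1/8
check: Δy/Fy = (-41/200) / (-41/25) = 1/8 ✓

α = 1/8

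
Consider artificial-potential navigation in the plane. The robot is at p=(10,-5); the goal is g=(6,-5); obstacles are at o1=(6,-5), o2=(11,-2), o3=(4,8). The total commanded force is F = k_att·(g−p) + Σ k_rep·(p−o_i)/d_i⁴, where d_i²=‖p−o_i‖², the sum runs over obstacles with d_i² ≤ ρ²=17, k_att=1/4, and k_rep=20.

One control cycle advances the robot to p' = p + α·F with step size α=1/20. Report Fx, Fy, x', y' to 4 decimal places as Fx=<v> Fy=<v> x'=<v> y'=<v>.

F_att = 1/4·(g−p) = 1/4·(-4,0) = (-1.0000,0.0000)
o1: d²=16 ≤ ρ²=17; F_rep = 20·(4,0)/16² = (0.3125,0.0000)
o2: d²=10 ≤ ρ²=17; F_rep = 20·(-1,-3)/10² = (-0.2000,-0.6000)
o3: d²=205 > ρ²=17 → inactive
F = F_att + ΣF_rep = (-0.8875,-0.6000)
p' = p + 1/20·F = (9.9556,-5.0300)

Fx=-0.8875 Fy=-0.6000 x'=9.9556 y'=-5.0300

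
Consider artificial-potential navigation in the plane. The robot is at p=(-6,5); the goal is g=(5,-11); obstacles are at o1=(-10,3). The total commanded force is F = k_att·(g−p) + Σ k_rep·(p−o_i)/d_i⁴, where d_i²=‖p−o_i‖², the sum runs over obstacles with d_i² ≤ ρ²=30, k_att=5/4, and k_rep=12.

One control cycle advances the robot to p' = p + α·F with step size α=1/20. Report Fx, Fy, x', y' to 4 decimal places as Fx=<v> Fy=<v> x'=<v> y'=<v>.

Fx=13.8700 Fy=-19.9400 x'=-5.3065 y'=4.0030

F_att = 5/4·(g−p) = 5/4·(11,-16) = (13.7500,-20.0000)
o1: d²=20 ≤ ρ²=30; F_rep = 12·(4,2)/20² = (0.1200,0.0600)
F = F_att + ΣF_rep = (13.8700,-19.9400)
p' = p + 1/20·F = (-5.3065,4.0030)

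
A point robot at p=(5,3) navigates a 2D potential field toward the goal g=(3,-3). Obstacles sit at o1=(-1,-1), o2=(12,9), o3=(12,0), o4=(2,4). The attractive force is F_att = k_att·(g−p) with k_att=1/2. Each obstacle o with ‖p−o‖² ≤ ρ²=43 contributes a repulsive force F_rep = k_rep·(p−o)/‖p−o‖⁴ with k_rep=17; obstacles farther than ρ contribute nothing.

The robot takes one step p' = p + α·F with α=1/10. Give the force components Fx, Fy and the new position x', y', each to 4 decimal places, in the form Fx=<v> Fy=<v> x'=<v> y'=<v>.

F_att = 1/2·(g−p) = 1/2·(-2,-6) = (-1.0000,-3.0000)
o1: d²=52 > ρ²=43 → inactive
o2: d²=85 > ρ²=43 → inactive
o3: d²=58 > ρ²=43 → inactive
o4: d²=10 ≤ ρ²=43; F_rep = 17·(3,-1)/10² = (0.5100,-0.1700)
F = F_att + ΣF_rep = (-0.4900,-3.1700)
p' = p + 1/10·F = (4.9510,2.6830)

Fx=-0.4900 Fy=-3.1700 x'=4.9510 y'=2.6830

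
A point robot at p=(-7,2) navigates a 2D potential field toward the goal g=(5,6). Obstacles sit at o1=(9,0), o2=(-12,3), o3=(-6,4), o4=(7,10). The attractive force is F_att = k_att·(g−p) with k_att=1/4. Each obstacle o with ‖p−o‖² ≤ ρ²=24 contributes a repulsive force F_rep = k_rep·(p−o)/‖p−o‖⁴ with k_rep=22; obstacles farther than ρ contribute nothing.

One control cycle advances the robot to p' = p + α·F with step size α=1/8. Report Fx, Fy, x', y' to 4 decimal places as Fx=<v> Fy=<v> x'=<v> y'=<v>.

Fx=2.1200 Fy=-0.7600 x'=-6.7350 y'=1.9050

F_att = 1/4·(g−p) = 1/4·(12,4) = (3.0000,1.0000)
o1: d²=260 > ρ²=24 → inactive
o2: d²=26 > ρ²=24 → inactive
o3: d²=5 ≤ ρ²=24; F_rep = 22·(-1,-2)/5² = (-0.8800,-1.7600)
o4: d²=260 > ρ²=24 → inactive
F = F_att + ΣF_rep = (2.1200,-0.7600)
p' = p + 1/8·F = (-6.7350,1.9050)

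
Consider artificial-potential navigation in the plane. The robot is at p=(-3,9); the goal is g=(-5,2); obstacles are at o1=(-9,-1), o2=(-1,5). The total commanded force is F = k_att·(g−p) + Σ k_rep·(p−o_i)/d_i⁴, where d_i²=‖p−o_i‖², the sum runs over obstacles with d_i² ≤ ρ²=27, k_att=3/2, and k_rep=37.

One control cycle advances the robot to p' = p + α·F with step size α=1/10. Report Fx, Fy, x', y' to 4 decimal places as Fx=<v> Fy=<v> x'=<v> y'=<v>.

F_att = 3/2·(g−p) = 3/2·(-2,-7) = (-3.0000,-10.5000)
o1: d²=136 > ρ²=27 → inactive
o2: d²=20 ≤ ρ²=27; F_rep = 37·(-2,4)/20² = (-0.1850,0.3700)
F = F_att + ΣF_rep = (-3.1850,-10.1300)
p' = p + 1/10·F = (-3.3185,7.9870)

Fx=-3.1850 Fy=-10.1300 x'=-3.3185 y'=7.9870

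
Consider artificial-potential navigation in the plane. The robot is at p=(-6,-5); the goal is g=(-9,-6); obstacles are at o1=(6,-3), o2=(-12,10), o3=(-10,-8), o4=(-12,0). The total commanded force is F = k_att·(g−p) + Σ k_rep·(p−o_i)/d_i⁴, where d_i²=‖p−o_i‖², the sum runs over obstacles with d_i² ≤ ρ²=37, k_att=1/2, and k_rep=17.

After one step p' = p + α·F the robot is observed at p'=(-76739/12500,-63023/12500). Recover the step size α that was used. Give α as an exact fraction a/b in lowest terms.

F_att = 1/2·(g−p) = 1/2·(-3,-1) = (-1.5000,-0.5000)
o1: d²=148 > ρ²=37 → inactive
o2: d²=261 > ρ²=37 → inactive
o3: d²=25 ≤ ρ²=37; F_rep = 17·(4,3)/25² = (0.1088,0.0816)
o4: d²=61 > ρ²=37 → inactive
F = F_att + ΣF_rep = (-1.3912,-0.4184)
Δp = p'−p = (-0.1391,-0.0418); α = Δx/Fx = (-1739/12500) / (-1739/1250) = 1/10
check: Δy/Fy = (-523/12500) / (-523/1250) = 1/10 ✓

α = 1/10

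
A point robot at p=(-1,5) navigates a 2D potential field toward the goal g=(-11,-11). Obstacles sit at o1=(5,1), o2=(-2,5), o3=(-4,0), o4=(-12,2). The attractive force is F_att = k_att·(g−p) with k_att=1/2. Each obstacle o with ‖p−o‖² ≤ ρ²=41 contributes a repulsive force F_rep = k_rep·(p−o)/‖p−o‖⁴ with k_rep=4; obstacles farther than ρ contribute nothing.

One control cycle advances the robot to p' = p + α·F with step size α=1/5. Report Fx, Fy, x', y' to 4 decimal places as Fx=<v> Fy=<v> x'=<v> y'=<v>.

Fx=-0.9896 Fy=-7.9827 x'=-1.1979 y'=3.4035

F_att = 1/2·(g−p) = 1/2·(-10,-16) = (-5.0000,-8.0000)
o1: d²=52 > ρ²=41 → inactive
o2: d²=1 ≤ ρ²=41; F_rep = 4·(1,0)/1² = (4.0000,0.0000)
o3: d²=34 ≤ ρ²=41; F_rep = 4·(3,5)/34² = (0.0104,0.0173)
o4: d²=130 > ρ²=41 → inactive
F = F_att + ΣF_rep = (-0.9896,-7.9827)
p' = p + 1/5·F = (-1.1979,3.4035)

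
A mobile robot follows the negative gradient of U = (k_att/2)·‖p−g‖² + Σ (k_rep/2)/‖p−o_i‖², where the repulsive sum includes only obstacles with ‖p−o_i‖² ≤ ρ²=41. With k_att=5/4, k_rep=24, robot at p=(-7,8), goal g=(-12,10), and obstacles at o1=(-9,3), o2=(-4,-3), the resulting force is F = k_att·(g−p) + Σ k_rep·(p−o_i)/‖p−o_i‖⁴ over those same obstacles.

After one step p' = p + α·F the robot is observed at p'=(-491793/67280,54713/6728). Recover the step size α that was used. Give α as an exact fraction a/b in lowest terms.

α = 1/20

F_att = 5/4·(g−p) = 5/4·(-5,2) = (-6.2500,2.5000)
o1: d²=29 ≤ ρ²=41; F_rep = 24·(2,5)/29² = (0.0571,0.1427)
o2: d²=130 > ρ²=41 → inactive
F = F_att + ΣF_rep = (-6.1929,2.6427)
Δp = p'−p = (-0.3096,0.1321); α = Δx/Fx = (-20833/67280) / (-20833/3364) = 1/20
check: Δy/Fy = (889/6728) / (4445/1682) = 1/20 ✓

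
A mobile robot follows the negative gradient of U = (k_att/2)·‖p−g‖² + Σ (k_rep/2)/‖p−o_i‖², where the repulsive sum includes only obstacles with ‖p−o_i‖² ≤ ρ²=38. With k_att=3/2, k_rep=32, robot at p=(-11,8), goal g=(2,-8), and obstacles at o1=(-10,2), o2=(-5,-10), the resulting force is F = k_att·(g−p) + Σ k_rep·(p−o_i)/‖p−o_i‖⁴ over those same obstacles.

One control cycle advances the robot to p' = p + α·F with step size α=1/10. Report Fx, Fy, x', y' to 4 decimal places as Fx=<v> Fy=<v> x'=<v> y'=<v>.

Fx=19.4766 Fy=-23.8598 x'=-9.0523 y'=5.6140

F_att = 3/2·(g−p) = 3/2·(13,-16) = (19.5000,-24.0000)
o1: d²=37 ≤ ρ²=38; F_rep = 32·(-1,6)/37² = (-0.0234,0.1402)
o2: d²=360 > ρ²=38 → inactive
F = F_att + ΣF_rep = (19.4766,-23.8598)
p' = p + 1/10·F = (-9.0523,5.6140)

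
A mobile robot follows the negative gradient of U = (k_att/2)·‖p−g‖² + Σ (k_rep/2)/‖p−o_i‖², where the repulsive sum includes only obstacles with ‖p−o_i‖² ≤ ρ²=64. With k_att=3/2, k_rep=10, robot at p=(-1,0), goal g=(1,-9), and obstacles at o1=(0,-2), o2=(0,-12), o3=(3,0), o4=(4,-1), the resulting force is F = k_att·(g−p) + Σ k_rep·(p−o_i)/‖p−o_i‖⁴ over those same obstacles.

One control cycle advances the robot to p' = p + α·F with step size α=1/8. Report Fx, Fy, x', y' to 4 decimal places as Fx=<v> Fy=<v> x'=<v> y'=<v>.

F_att = 3/2·(g−p) = 3/2·(2,-9) = (3.0000,-13.5000)
o1: d²=5 ≤ ρ²=64; F_rep = 10·(-1,2)/5² = (-0.4000,0.8000)
o2: d²=145 > ρ²=64 → inactive
o3: d²=16 ≤ ρ²=64; F_rep = 10·(-4,0)/16² = (-0.1562,0.0000)
o4: d²=26 ≤ ρ²=64; F_rep = 10·(-5,1)/26² = (-0.0740,0.0148)
F = F_att + ΣF_rep = (2.3698,-12.6852)
p' = p + 1/8·F = (-0.7038,-1.5857)

Fx=2.3698 Fy=-12.6852 x'=-0.7038 y'=-1.5857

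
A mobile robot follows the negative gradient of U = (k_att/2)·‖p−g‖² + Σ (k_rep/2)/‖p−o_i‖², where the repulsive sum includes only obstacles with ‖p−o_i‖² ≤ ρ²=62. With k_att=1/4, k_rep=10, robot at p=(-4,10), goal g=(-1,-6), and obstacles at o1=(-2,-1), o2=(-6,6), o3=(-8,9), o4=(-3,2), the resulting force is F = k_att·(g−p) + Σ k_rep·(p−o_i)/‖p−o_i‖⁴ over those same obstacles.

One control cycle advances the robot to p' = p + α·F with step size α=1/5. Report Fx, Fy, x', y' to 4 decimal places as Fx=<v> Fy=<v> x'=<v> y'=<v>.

Fx=0.9384 Fy=-3.8654 x'=-3.8123 y'=9.2269

F_att = 1/4·(g−p) = 1/4·(3,-16) = (0.7500,-4.0000)
o1: d²=125 > ρ²=62 → inactive
o2: d²=20 ≤ ρ²=62; F_rep = 10·(2,4)/20² = (0.0500,0.1000)
o3: d²=17 ≤ ρ²=62; F_rep = 10·(4,1)/17² = (0.1384,0.0346)
o4: d²=65 > ρ²=62 → inactive
F = F_att + ΣF_rep = (0.9384,-3.8654)
p' = p + 1/5·F = (-3.8123,9.2269)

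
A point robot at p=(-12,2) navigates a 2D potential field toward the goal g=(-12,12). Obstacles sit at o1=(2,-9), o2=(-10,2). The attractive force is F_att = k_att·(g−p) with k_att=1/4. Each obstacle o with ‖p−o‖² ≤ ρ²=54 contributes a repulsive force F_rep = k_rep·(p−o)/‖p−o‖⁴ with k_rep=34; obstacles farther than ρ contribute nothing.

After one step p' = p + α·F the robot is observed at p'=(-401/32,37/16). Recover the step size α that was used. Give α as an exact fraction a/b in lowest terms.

F_att = 1/4·(g−p) = 1/4·(0,10) = (0.0000,2.5000)
o1: d²=317 > ρ²=54 → inactive
o2: d²=4 ≤ ρ²=54; F_rep = 34·(-2,0)/4² = (-4.2500,0.0000)
F = F_att + ΣF_rep = (-4.2500,2.5000)
Δp = p'−p = (-0.5312,0.3125); α = Δx/Fx = (-17/32) / (-17/4) = 1/8
check: Δy/Fy = (5/16) / (5/2) = 1/8 ✓

α = 1/8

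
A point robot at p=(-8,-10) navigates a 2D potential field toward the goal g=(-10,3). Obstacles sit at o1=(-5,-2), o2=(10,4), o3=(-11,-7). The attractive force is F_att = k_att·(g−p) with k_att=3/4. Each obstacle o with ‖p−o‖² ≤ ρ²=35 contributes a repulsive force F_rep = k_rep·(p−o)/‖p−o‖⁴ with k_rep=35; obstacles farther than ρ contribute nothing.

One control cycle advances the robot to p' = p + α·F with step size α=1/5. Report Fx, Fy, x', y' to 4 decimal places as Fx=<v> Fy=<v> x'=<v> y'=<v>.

Fx=-1.1759 Fy=9.4259 x'=-8.2352 y'=-8.1148

F_att = 3/4·(g−p) = 3/4·(-2,13) = (-1.5000,9.7500)
o1: d²=73 > ρ²=35 → inactive
o2: d²=520 > ρ²=35 → inactive
o3: d²=18 ≤ ρ²=35; F_rep = 35·(3,-3)/18² = (0.3241,-0.3241)
F = F_att + ΣF_rep = (-1.1759,9.4259)
p' = p + 1/5·F = (-8.2352,-8.1148)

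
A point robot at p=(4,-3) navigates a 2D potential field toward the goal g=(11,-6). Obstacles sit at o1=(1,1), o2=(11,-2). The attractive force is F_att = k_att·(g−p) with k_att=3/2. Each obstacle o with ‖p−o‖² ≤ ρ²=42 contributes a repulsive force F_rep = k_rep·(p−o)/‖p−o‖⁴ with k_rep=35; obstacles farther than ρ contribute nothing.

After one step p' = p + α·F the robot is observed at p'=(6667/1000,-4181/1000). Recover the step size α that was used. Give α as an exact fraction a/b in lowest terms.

F_att = 3/2·(g−p) = 3/2·(7,-3) = (10.5000,-4.5000)
o1: d²=25 ≤ ρ²=42; F_rep = 35·(3,-4)/25² = (0.1680,-0.2240)
o2: d²=50 > ρ²=42 → inactive
F = F_att + ΣF_rep = (10.6680,-4.7240)
Δp = p'−p = (2.6670,-1.1810); α = Δx/Fx = (2667/1000) / (2667/250) = 1/4
check: Δy/Fy = (-1181/1000) / (-1181/250) = 1/4 ✓

α = 1/4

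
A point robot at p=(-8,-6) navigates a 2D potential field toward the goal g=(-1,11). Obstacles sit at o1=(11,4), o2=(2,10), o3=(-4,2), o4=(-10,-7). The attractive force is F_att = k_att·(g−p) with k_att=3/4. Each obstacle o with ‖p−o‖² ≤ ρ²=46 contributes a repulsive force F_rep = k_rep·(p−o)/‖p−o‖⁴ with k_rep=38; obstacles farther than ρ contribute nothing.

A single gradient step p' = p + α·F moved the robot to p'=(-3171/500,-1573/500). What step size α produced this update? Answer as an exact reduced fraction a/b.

F_att = 3/4·(g−p) = 3/4·(7,17) = (5.2500,12.7500)
o1: d²=461 > ρ²=46 → inactive
o2: d²=356 > ρ²=46 → inactive
o3: d²=80 > ρ²=46 → inactive
o4: d²=5 ≤ ρ²=46; F_rep = 38·(2,1)/5² = (3.0400,1.5200)
F = F_att + ΣF_rep = (8.2900,14.2700)
Δp = p'−p = (1.6580,2.8540); α = Δx/Fx = (829/500) / (829/100) = 1/5
check: Δy/Fy = (1427/500) / (1427/100) = 1/5 ✓

α = 1/5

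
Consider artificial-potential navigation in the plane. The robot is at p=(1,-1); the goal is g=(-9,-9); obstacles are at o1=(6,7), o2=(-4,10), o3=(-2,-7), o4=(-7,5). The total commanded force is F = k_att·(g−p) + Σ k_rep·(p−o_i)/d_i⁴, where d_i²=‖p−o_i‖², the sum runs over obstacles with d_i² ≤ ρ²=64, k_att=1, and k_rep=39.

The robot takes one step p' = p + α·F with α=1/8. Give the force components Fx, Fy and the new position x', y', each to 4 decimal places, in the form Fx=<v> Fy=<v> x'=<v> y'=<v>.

F_att = 1·(g−p) = 1·(-10,-8) = (-10.0000,-8.0000)
o1: d²=89 > ρ²=64 → inactive
o2: d²=146 > ρ²=64 → inactive
o3: d²=45 ≤ ρ²=64; F_rep = 39·(3,6)/45² = (0.0578,0.1156)
o4: d²=100 > ρ²=64 → inactive
F = F_att + ΣF_rep = (-9.9422,-7.8844)
p' = p + 1/8·F = (-0.2428,-1.9856)

Fx=-9.9422 Fy=-7.8844 x'=-0.2428 y'=-1.9856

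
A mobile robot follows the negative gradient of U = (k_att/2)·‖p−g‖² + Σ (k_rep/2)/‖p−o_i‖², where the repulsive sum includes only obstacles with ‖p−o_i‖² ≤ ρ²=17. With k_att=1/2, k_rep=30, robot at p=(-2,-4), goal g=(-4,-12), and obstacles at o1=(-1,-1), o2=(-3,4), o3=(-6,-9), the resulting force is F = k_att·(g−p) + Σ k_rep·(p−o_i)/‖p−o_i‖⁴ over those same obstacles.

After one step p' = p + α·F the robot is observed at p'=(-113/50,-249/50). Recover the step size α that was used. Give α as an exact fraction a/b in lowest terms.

F_att = 1/2·(g−p) = 1/2·(-2,-8) = (-1.0000,-4.0000)
o1: d²=10 ≤ ρ²=17; F_rep = 30·(-1,-3)/10² = (-0.3000,-0.9000)
o2: d²=65 > ρ²=17 → inactive
o3: d²=41 > ρ²=17 → inactive
F = F_att + ΣF_rep = (-1.3000,-4.9000)
Δp = p'−p = (-0.2600,-0.9800); α = Δx/Fx = (-13/50) / (-13/10) = 1/5
check: Δy/Fy = (-49/50) / (-49/10) = 1/5 ✓

α = 1/5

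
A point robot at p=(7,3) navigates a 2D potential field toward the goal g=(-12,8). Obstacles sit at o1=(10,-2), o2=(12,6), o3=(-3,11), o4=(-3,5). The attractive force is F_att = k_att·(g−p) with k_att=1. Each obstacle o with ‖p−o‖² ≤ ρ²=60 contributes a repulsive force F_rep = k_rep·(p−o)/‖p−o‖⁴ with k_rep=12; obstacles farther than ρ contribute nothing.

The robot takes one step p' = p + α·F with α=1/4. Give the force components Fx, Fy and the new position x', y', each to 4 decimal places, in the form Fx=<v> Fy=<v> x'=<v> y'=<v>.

Fx=-19.0830 Fy=5.0208 x'=2.2292 y'=4.2552

F_att = 1·(g−p) = 1·(-19,5) = (-19.0000,5.0000)
o1: d²=34 ≤ ρ²=60; F_rep = 12·(-3,5)/34² = (-0.0311,0.0519)
o2: d²=34 ≤ ρ²=60; F_rep = 12·(-5,-3)/34² = (-0.0519,-0.0311)
o3: d²=164 > ρ²=60 → inactive
o4: d²=104 > ρ²=60 → inactive
F = F_att + ΣF_rep = (-19.0830,5.0208)
p' = p + 1/4·F = (2.2292,4.2552)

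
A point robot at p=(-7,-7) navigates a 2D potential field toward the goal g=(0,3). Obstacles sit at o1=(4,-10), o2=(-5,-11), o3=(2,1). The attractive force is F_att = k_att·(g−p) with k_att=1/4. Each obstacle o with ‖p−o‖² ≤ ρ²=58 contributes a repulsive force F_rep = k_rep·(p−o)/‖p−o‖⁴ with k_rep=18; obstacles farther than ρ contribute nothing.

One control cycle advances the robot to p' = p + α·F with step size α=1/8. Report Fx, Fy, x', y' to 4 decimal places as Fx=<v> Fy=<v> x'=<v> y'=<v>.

F_att = 1/4·(g−p) = 1/4·(7,10) = (1.7500,2.5000)
o1: d²=130 > ρ²=58 → inactive
o2: d²=20 ≤ ρ²=58; F_rep = 18·(-2,4)/20² = (-0.0900,0.1800)
o3: d²=145 > ρ²=58 → inactive
F = F_att + ΣF_rep = (1.6600,2.6800)
p' = p + 1/8·F = (-6.7925,-6.6650)

Fx=1.6600 Fy=2.6800 x'=-6.7925 y'=-6.6650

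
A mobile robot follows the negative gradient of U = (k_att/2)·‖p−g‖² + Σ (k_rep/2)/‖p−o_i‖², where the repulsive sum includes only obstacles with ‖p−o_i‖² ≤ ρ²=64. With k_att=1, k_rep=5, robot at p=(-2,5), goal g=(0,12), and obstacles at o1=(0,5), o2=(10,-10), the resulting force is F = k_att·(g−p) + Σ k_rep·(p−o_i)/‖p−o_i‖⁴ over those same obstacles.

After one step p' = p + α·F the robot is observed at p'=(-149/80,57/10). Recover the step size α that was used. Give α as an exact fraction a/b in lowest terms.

α = 1/10

F_att = 1·(g−p) = 1·(2,7) = (2.0000,7.0000)
o1: d²=4 ≤ ρ²=64; F_rep = 5·(-2,0)/4² = (-0.6250,0.0000)
o2: d²=369 > ρ²=64 → inactive
F = F_att + ΣF_rep = (1.3750,7.0000)
Δp = p'−p = (0.1375,0.7000); α = Δx/Fx = (11/80) / (11/8) = 1/10
check: Δy/Fy = (7/10) / (7) = 1/10 ✓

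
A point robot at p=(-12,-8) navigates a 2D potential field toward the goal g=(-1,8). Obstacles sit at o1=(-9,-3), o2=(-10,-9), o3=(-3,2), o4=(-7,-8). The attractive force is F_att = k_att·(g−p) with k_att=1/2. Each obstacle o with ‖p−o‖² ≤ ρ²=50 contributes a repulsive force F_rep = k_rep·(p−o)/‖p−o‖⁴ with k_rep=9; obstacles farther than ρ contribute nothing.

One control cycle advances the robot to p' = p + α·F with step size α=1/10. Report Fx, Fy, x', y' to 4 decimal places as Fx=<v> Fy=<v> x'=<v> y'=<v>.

Fx=4.6846 Fy=8.3211 x'=-11.5315 y'=-7.1679

F_att = 1/2·(g−p) = 1/2·(11,16) = (5.5000,8.0000)
o1: d²=34 ≤ ρ²=50; F_rep = 9·(-3,-5)/34² = (-0.0234,-0.0389)
o2: d²=5 ≤ ρ²=50; F_rep = 9·(-2,1)/5² = (-0.7200,0.3600)
o3: d²=181 > ρ²=50 → inactive
o4: d²=25 ≤ ρ²=50; F_rep = 9·(-5,0)/25² = (-0.0720,0.0000)
F = F_att + ΣF_rep = (4.6846,8.3211)
p' = p + 1/10·F = (-11.5315,-7.1679)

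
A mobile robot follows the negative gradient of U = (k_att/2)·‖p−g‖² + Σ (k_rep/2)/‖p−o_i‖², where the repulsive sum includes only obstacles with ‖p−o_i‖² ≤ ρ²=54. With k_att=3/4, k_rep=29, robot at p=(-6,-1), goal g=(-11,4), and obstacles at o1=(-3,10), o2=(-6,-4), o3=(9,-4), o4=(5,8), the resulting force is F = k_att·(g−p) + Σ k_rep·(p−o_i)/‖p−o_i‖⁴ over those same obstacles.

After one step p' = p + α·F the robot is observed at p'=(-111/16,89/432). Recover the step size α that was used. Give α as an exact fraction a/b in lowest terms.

α = 1/4

F_att = 3/4·(g−p) = 3/4·(-5,5) = (-3.7500,3.7500)
o1: d²=130 > ρ²=54 → inactive
o2: d²=9 ≤ ρ²=54; F_rep = 29·(0,3)/9² = (0.0000,1.0741)
o3: d²=234 > ρ²=54 → inactive
o4: d²=202 > ρ²=54 → inactive
F = F_att + ΣF_rep = (-3.7500,4.8241)
Δp = p'−p = (-0.9375,1.2060); α = Δx/Fx = (-15/16) / (-15/4) = 1/4
check: Δy/Fy = (521/432) / (521/108) = 1/4 ✓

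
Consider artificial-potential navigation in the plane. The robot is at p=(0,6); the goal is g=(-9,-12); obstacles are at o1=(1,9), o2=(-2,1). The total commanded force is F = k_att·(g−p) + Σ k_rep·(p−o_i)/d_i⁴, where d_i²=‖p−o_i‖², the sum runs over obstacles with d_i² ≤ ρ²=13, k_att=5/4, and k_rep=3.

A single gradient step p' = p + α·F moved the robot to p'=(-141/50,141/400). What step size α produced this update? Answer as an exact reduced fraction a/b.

F_att = 5/4·(g−p) = 5/4·(-9,-18) = (-11.2500,-22.5000)
o1: d²=10 ≤ ρ²=13; F_rep = 3·(-1,-3)/10² = (-0.0300,-0.0900)
o2: d²=29 > ρ²=13 → inactive
F = F_att + ΣF_rep = (-11.2800,-22.5900)
Δp = p'−p = (-2.8200,-5.6475); α = Δx/Fx = (-141/50) / (-282/25) = 1/4
check: Δy/Fy = (-2259/400) / (-2259/100) = 1/4 ✓

α = 1/4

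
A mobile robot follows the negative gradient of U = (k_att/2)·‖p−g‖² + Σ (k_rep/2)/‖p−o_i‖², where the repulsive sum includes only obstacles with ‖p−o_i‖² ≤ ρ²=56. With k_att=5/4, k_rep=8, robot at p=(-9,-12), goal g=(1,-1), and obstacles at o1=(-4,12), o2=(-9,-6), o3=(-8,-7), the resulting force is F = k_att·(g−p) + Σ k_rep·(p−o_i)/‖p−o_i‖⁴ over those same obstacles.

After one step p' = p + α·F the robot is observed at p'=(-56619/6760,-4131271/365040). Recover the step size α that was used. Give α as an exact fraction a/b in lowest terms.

α = 1/20

F_att = 5/4·(g−p) = 5/4·(10,11) = (12.5000,13.7500)
o1: d²=601 > ρ²=56 → inactive
o2: d²=36 ≤ ρ²=56; F_rep = 8·(0,-6)/36² = (0.0000,-0.0370)
o3: d²=26 ≤ ρ²=56; F_rep = 8·(-1,-5)/26² = (-0.0118,-0.0592)
F = F_att + ΣF_rep = (12.4882,13.6538)
Δp = p'−p = (0.6244,0.6827); α = Δx/Fx = (4221/6760) / (4221/338) = 1/20
check: Δy/Fy = (249209/365040) / (249209/18252) = 1/20 ✓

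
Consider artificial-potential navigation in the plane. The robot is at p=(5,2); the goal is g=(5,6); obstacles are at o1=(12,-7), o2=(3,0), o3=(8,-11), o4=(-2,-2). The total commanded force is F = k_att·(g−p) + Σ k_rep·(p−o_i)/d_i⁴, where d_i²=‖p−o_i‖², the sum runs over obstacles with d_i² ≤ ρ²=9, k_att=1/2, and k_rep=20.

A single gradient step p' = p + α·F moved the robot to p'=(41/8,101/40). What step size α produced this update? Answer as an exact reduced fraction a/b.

F_att = 1/2·(g−p) = 1/2·(0,4) = (0.0000,2.0000)
o1: d²=130 > ρ²=9 → inactive
o2: d²=8 ≤ ρ²=9; F_rep = 20·(2,2)/8² = (0.6250,0.6250)
o3: d²=178 > ρ²=9 → inactive
o4: d²=65 > ρ²=9 → inactive
F = F_att + ΣF_rep = (0.6250,2.6250)
Δp = p'−p = (0.1250,0.5250); α = Δx/Fx = (1/8) / (5/8) = 1/5
check: Δy/Fy = (21/40) / (21/8) = 1/5 ✓

α = 1/5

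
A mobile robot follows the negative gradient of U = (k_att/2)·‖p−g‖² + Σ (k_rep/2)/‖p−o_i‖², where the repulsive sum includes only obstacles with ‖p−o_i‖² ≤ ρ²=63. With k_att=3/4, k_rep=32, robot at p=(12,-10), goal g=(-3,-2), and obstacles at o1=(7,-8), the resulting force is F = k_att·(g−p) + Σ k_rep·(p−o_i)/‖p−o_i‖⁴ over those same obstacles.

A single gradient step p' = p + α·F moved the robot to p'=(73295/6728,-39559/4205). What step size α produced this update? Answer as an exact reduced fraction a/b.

α = 1/10

F_att = 3/4·(g−p) = 3/4·(-15,8) = (-11.2500,6.0000)
o1: d²=29 ≤ ρ²=63; F_rep = 32·(5,-2)/29² = (0.1902,-0.0761)
F = F_att + ΣF_rep = (-11.0598,5.9239)
Δp = p'−p = (-1.1060,0.5924); α = Δx/Fx = (-7441/6728) / (-37205/3364) = 1/10
check: Δy/Fy = (2491/4205) / (4982/841) = 1/10 ✓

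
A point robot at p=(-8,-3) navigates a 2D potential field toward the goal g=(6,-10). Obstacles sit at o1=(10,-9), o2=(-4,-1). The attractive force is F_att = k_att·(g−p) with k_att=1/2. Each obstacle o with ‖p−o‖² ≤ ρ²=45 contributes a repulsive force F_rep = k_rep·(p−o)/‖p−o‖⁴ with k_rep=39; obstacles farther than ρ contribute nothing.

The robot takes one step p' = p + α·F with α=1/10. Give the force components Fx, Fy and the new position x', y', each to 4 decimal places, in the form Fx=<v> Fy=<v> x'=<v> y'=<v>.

Fx=6.6100 Fy=-3.6950 x'=-7.3390 y'=-3.3695

F_att = 1/2·(g−p) = 1/2·(14,-7) = (7.0000,-3.5000)
o1: d²=360 > ρ²=45 → inactive
o2: d²=20 ≤ ρ²=45; F_rep = 39·(-4,-2)/20² = (-0.3900,-0.1950)
F = F_att + ΣF_rep = (6.6100,-3.6950)
p' = p + 1/10·F = (-7.3390,-3.3695)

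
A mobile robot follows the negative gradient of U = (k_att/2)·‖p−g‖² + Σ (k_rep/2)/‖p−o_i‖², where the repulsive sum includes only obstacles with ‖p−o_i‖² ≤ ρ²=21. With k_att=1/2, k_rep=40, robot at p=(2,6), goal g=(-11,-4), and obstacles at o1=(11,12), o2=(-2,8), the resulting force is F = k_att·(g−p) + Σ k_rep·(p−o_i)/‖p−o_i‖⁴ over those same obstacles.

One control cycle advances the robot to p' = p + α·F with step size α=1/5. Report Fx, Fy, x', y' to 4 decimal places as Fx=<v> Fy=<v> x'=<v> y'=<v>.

Fx=-6.1000 Fy=-5.2000 x'=0.7800 y'=4.9600

F_att = 1/2·(g−p) = 1/2·(-13,-10) = (-6.5000,-5.0000)
o1: d²=117 > ρ²=21 → inactive
o2: d²=20 ≤ ρ²=21; F_rep = 40·(4,-2)/20² = (0.4000,-0.2000)
F = F_att + ΣF_rep = (-6.1000,-5.2000)
p' = p + 1/5·F = (0.7800,4.9600)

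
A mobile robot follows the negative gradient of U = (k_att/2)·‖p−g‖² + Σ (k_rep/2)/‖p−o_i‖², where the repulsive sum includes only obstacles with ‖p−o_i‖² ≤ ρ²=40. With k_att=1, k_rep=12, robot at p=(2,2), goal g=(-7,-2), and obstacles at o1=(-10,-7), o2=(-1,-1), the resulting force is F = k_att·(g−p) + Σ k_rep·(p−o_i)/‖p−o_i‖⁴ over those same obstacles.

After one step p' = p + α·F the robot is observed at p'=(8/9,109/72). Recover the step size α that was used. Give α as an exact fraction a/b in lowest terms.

F_att = 1·(g−p) = 1·(-9,-4) = (-9.0000,-4.0000)
o1: d²=225 > ρ²=40 → inactive
o2: d²=18 ≤ ρ²=40; F_rep = 12·(3,3)/18² = (0.1111,0.1111)
F = F_att + ΣF_rep = (-8.8889,-3.8889)
Δp = p'−p = (-1.1111,-0.4861); α = Δx/Fx = (-10/9) / (-80/9) = 1/8
check: Δy/Fy = (-35/72) / (-35/9) = 1/8 ✓

α = 1/8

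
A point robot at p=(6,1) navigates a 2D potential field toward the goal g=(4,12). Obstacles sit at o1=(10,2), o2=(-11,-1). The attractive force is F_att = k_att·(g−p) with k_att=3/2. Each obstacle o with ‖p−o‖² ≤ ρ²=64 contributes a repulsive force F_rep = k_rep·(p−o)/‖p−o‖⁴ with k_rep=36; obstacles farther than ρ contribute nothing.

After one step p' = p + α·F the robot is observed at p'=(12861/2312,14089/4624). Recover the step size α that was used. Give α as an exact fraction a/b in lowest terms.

F_att = 3/2·(g−p) = 3/2·(-2,11) = (-3.0000,16.5000)
o1: d²=17 ≤ ρ²=64; F_rep = 36·(-4,-1)/17² = (-0.4983,-0.1246)
o2: d²=293 > ρ²=64 → inactive
F = F_att + ΣF_rep = (-3.4983,16.3754)
Δp = p'−p = (-0.4373,2.0469); α = Δx/Fx = (-1011/2312) / (-1011/289) = 1/8
check: Δy/Fy = (9465/4624) / (9465/578) = 1/8 ✓

α = 1/8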